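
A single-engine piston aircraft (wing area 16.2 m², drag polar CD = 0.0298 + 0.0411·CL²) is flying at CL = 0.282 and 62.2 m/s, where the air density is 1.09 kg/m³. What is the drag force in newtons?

CD = 0.0298 + 0.0411 × 0.282² = 0.03307
D = ½ρv²S·CD = ½ × 1.09 × 62.2² × 16.2 × 0.03307 = 1130 N

D = 1130 N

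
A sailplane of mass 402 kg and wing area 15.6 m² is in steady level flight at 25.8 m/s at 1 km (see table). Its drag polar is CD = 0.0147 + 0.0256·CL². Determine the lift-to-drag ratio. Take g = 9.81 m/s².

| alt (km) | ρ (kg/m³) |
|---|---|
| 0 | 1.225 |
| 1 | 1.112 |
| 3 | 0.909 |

L/D = 25.6

At 1 km, from the table: ρ = 1.112 kg/m³.
Weight W = mg = 402 × 9.81 = 3943.6 N; in level flight L = W.
q = ½ρv² = ½ × 1.112 × 25.8² = 370.1 Pa.
Required CL = L/(qS) = 3943.6/(370.1·15.6) = 0.6831.
CD = 0.0147 + 0.0256 × 0.6831² = 0.02664.
L/D = CL/CD = 0.6831 / 0.02664 = 25.6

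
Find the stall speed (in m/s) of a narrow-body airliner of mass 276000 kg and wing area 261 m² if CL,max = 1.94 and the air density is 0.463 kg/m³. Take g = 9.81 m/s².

At stall, lift equals weight: L = W = m·g = 276000 × 9.81 = 2.708×10^6 N.
From L = ½ρV²S·CL,max = W: V_stall = √(2W/(ρSCL,max)) = √(2·2.708×10^6/(0.463·261·1.94))
V_stall = √23100 = 152 m/s

V_stall = 152 m/s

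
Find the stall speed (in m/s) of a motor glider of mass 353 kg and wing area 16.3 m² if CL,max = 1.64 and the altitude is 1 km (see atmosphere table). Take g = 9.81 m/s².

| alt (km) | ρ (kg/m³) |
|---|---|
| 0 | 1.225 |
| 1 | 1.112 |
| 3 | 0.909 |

V_stall = 15.3 m/s

At 1 km, from the table: ρ = 1.112 kg/m³.
At stall, lift equals weight: L = W = m·g = 353 × 9.81 = 3463 N.
From L = ½ρV²S·CL,max = W: V_stall = √(2W/(ρSCL,max)) = √(2·3463/(1.112·16.3·1.64))
V_stall = √233 = 15.3 m/s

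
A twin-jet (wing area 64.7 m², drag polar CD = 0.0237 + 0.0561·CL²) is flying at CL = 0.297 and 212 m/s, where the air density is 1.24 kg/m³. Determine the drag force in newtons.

CD = 0.0237 + 0.0561 × 0.297² = 0.02865
D = ½ρv²S·CD = ½ × 1.24 × 212² × 64.7 × 0.02865 = 51600 N

D = 51600 N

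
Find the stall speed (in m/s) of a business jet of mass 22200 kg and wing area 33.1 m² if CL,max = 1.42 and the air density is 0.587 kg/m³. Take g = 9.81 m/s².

At stall, lift equals weight: L = W = m·g = 22200 × 9.81 = 2.178×10^5 N.
From L = ½ρV²S·CL,max = W: V_stall = √(2W/(ρSCL,max)) = √(2·2.178×10^5/(0.587·33.1·1.42))
V_stall = √15790 = 126 m/s

V_stall = 126 m/s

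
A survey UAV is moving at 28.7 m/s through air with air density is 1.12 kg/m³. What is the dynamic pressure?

q = 461 Pa

q = ½ρv² = ½ × 1.12 × 28.7² = 461 Pa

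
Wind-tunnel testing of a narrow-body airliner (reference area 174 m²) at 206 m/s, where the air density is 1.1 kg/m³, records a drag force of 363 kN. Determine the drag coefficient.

From D = ½ρv²S·CD, rearranging gives CD = 2D/(ρv²S).
CD = 2 × 3.63×10^5 / (1.1 × 206² × 174) = 0.0894

CD = 0.0894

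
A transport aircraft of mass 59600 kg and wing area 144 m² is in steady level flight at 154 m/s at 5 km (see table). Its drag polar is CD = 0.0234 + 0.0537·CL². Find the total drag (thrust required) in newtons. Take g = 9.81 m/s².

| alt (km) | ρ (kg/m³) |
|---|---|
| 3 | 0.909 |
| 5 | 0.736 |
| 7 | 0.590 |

At 5 km, from the table: ρ = 0.736 kg/m³.
Level flight ⇒ L = W = m·g = 59600 × 9.81 = 5.8468×10^5 N.
Dynamic pressure q = 0.5 × 0.736 × 154² = 8727 Pa.
Required CL = L/(qS) = 5.8468×10^5/(8727·144) = 0.4652.
CD = 0.0234 + 0.0537 × 0.4652² = 0.03502.
D = q·S·CD = 8727 × 144 × 0.03502 = 44010 N

D = 44000 N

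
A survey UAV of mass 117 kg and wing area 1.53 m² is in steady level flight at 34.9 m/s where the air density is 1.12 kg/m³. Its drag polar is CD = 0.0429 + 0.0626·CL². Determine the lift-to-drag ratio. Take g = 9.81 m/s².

L/D = 9.27

Weight W = mg = 117 × 9.81 = 1147.8 N; in level flight L = W.
q = ½ρv² = ½ × 1.12 × 34.9² = 682.1 Pa.
CL = W/(q·S) = 1147.8 / (682.1 × 1.53) = 1.1.
CD = 0.0429 + 0.0626 × 1.1² = 0.1186.
L/D = CL/CD = 1.1 / 0.1186 = 9.27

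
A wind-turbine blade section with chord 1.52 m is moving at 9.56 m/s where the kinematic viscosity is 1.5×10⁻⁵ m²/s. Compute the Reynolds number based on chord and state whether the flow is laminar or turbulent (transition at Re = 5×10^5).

Re = v·c/ν = 9.56 × 1.52 / (1.5×10⁻⁵) = 9.69×10^5
Since 9.69×10^5 > 5×10^5, the flow is turbulent.

Re = 9.69×10^5 (turbulent)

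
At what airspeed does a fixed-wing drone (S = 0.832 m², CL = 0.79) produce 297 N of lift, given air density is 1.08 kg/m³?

L = ½ρv²S·CL ⇒ v = √(2L/(ρ·S·CL))
v = √(2 × 297 / (1.08 × 0.832 × 0.79)) = √836.8 = 28.9 m/s

v = 28.9 m/s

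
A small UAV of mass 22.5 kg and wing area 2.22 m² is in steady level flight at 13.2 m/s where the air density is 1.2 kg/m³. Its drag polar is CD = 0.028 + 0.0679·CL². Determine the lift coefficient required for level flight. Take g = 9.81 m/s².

CL = 0.951

In steady level flight, lift balances weight: W = mg = 22.5 × 9.81 = 220.73 N.
q = ½ρv² = ½ × 1.2 × 13.2² = 104.5 Pa.
Required CL = L/(qS) = 220.73/(104.5·2.22) = 0.951.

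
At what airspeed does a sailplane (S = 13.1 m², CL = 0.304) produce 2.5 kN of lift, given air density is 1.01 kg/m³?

L = ½ρv²S·CL ⇒ v = √(2L/(ρ·S·CL))
v = √(2 × 2500 / (1.01 × 13.1 × 0.304)) = √1243 = 35.3 m/s

v = 35.3 m/s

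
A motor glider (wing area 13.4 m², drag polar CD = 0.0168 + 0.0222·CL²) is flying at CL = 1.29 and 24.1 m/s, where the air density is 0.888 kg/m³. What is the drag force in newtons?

CD = 0.0168 + 0.0222 × 1.29² = 0.05374
D = ½ρv²S·CD = ½ × 0.888 × 24.1² × 13.4 × 0.05374 = 186 N

D = 186 N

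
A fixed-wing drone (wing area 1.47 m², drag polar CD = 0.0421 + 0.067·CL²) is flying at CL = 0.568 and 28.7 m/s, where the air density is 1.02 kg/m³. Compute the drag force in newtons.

D = 39.3 N

CD = 0.0421 + 0.067 × 0.568² = 0.06372
D = ½ρv²S·CD = ½ × 1.02 × 28.7² × 1.47 × 0.06372 = 39.3 N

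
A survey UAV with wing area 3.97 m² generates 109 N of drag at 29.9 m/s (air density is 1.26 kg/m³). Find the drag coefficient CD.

CD = 0.0487

From D = ½ρv²S·CD, rearranging gives CD = 2D/(ρv²S).
CD = 2 × 109 / (1.26 × 29.9² × 3.97) = 0.0487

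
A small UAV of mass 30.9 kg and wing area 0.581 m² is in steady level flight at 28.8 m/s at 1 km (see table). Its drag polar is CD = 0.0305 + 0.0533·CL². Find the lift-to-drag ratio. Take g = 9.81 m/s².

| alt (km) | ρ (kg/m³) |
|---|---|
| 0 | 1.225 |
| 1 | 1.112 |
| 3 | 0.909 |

At 1 km, from the table: ρ = 1.112 kg/m³.
Weight W = mg = 30.9 × 9.81 = 303.13 N; in level flight L = W.
Dynamic pressure q = 0.5 × 1.112 × 28.8² = 461.2 Pa.
Required CL = L/(qS) = 303.13/(461.2·0.581) = 1.131.
CD = 0.0305 + 0.0533 × 1.131² = 0.09872.
L/D = CL/CD = 1.131 / 0.09872 = 11.5

L/D = 11.5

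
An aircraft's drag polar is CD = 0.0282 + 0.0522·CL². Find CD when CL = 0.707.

CD = 0.0543

CD = 0.0282 + 0.0522 × 0.707² = 0.0282 + 0.02609 = 0.0543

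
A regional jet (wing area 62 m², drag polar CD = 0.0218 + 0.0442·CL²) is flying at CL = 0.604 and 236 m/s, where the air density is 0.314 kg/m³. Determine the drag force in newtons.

D = 20600 N

CD = 0.0218 + 0.0442 × 0.604² = 0.03792
D = ½ρv²S·CD = ½ × 0.314 × 236² × 62 × 0.03792 = 20600 N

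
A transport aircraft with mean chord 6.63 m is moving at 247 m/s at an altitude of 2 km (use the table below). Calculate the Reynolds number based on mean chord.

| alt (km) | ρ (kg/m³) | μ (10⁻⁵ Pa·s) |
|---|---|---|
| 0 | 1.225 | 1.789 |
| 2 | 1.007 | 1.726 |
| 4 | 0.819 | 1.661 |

At 2 km, from the table: ρ = 1.007 kg/m³, μ = 1.726×10⁻⁵ Pa·s.
Re = ρ·v·c/μ = 1.007 × 247 × 6.63 / (1.726×10⁻⁵) = 9.55×10^7

Re = 9.55×10^7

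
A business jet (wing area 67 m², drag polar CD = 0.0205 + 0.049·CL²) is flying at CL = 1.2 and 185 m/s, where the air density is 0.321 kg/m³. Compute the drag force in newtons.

D = 33500 N

CD = 0.0205 + 0.049 × 1.2² = 0.09106
D = ½ρv²S·CD = ½ × 0.321 × 185² × 67 × 0.09106 = 33500 N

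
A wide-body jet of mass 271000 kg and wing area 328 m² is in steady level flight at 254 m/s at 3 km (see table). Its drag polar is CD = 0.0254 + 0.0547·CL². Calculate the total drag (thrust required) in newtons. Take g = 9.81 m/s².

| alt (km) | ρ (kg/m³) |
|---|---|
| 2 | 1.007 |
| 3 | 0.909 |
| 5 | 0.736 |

D = 2.84×10^5 N

At 3 km, from the table: ρ = 0.909 kg/m³.
In steady level flight, lift balances weight: W = mg = 271000 × 9.81 = 2.6585×10^6 N.
Dynamic pressure q = 0.5 × 0.909 × 254² = 29320 Pa.
CL = W/(q·S) = 2.6585×10^6 / (29320 × 328) = 0.2764.
CD = 0.0254 + 0.0547 × 0.2764² = 0.02958.
D = q·S·CD = 29320 × 328 × 0.02958 = 2.845×10^5 N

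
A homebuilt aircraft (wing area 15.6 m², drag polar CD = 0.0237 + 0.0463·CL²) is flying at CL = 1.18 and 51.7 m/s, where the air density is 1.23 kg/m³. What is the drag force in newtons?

D = 2260 N

CD = 0.0237 + 0.0463 × 1.18² = 0.08817
D = ½ρv²S·CD = ½ × 1.23 × 51.7² × 15.6 × 0.08817 = 2260 N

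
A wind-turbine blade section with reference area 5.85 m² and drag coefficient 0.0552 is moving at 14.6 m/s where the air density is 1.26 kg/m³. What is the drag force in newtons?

Dynamic pressure q = ½ρv² = ½ × 1.26 × 14.6² = 134.3 Pa.
D = q·S·CD = 134.3 × 5.85 × 0.0552 = 43.4 N

D = 43.4 N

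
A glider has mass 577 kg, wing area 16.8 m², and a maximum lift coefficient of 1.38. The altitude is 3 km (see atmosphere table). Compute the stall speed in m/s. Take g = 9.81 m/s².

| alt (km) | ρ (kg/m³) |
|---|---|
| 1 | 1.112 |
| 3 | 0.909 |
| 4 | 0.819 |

V_stall = 23.2 m/s

At 3 km, from the table: ρ = 0.909 kg/m³.
At stall, lift equals weight: L = W = m·g = 577 × 9.81 = 5660 N.
V_stall = √(2W/(ρ·S·CL,max)) = √(2 × 5660 / (0.909 × 16.8 × 1.38))
V_stall = √537.2 = 23.2 m/s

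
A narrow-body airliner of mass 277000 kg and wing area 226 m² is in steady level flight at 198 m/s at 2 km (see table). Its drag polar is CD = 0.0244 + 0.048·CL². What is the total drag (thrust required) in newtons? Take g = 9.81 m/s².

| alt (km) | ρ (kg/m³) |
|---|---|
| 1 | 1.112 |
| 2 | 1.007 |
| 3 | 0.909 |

D = 1.88×10^5 N

At 2 km, from the table: ρ = 1.007 kg/m³.
In steady level flight, lift balances weight: W = mg = 277000 × 9.81 = 2.7174×10^6 N.
Dynamic pressure q = 0.5 × 1.007 × 198² = 19740 Pa.
CL = W/(q·S) = 2.7174×10^6 / (19740 × 226) = 0.6091.
CD = 0.0244 + 0.048 × 0.6091² = 0.04221.
D = q·S·CD = 19740 × 226 × 0.04221 = 1.883×10^5 N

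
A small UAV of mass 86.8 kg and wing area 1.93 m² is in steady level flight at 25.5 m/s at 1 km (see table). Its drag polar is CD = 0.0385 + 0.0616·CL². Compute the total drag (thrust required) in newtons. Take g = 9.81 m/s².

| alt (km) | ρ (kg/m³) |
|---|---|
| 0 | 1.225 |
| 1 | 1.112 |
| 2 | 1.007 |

D = 90.9 N

At 1 km, from the table: ρ = 1.112 kg/m³.
Level flight ⇒ L = W = m·g = 86.8 × 9.81 = 851.51 N.
Dynamic pressure q = 0.5 × 1.112 × 25.5² = 361.5 Pa.
CL = W/(q·S) = 851.51 / (361.5 × 1.93) = 1.22.
CD = 0.0385 + 0.0616 × 1.22² = 0.1302.
D = q·S·CD = 361.5 × 1.93 × 0.1302 = 90.87 N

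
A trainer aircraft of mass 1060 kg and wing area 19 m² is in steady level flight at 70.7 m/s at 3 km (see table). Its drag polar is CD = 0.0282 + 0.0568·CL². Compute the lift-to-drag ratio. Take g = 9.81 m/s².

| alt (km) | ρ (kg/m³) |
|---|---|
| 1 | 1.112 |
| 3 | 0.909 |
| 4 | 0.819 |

L/D = 7.65

At 3 km, from the table: ρ = 0.909 kg/m³.
In steady level flight, lift balances weight: W = mg = 1060 × 9.81 = 10399 N.
Dynamic pressure q = 0.5 × 0.909 × 70.7² = 2272 Pa.
CL = W/(q·S) = 10399 / (2272 × 19) = 0.2409.
CD = 0.0282 + 0.0568 × 0.2409² = 0.0315.
L/D = CL/CD = 0.2409 / 0.0315 = 7.65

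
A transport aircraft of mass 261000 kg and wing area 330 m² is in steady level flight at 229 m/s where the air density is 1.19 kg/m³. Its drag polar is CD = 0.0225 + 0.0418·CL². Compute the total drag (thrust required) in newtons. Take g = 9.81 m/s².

Weight W = mg = 261000 × 9.81 = 2.5604×10^6 N; in level flight L = W.
Dynamic pressure q = 0.5 × 1.19 × 229² = 31200 Pa.
Required CL = L/(qS) = 2.5604×10^6/(31200·330) = 0.2487.
CD = 0.0225 + 0.0418 × 0.2487² = 0.02508.
D = q·S·CD = 31200 × 330 × 0.02508 = 2.583×10^5 N

D = 2.58×10^5 N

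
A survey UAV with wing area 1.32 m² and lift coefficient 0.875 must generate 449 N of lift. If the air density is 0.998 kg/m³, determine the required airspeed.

v = 27.9 m/s

L = ½ρv²S·CL ⇒ v = √(2L/(ρ·S·CL))
v = √(2 × 449 / (0.998 × 1.32 × 0.875)) = √779 = 27.9 m/s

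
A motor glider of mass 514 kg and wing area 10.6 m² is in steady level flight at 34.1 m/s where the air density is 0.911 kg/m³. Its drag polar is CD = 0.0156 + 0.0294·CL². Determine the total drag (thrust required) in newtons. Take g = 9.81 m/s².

D = 221 N

In steady level flight, lift balances weight: W = mg = 514 × 9.81 = 5042.3 N.
q = ½ρv² = ½ × 0.911 × 34.1² = 529.7 Pa.
Required CL = L/(qS) = 5042.3/(529.7·10.6) = 0.8981.
CD = 0.0156 + 0.0294 × 0.8981² = 0.03931.
D = q·S·CD = 529.7 × 10.6 × 0.03931 = 220.7 N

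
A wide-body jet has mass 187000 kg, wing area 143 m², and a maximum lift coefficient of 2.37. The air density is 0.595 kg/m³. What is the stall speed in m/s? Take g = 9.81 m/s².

V_stall = 135 m/s

Weight W = mg = 187000 × 9.81 = 1.834×10^6 N.
From L = ½ρV²S·CL,max = W: V_stall = √(2W/(ρSCL,max)) = √(2·1.834×10^6/(0.595·143·2.37))
V_stall = √18190 = 135 m/s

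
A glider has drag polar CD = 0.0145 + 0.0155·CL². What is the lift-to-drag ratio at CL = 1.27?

CD = 0.0145 + 0.0155 × 1.27² = 0.0395
L/D = CL/CD = 1.27 / 0.0395 = 32.2

L/D = 32.2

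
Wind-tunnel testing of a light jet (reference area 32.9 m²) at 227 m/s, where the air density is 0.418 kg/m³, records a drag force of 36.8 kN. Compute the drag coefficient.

From D = ½ρv²S·CD, rearranging gives CD = 2D/(ρv²S).
CD = 2 × 36800 / (0.418 × 227² × 32.9) = 0.104

CD = 0.104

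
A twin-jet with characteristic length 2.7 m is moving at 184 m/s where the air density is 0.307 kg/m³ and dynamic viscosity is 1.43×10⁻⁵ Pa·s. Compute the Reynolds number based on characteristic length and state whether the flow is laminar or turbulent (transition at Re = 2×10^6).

Re = ρ·v·c/μ = 0.307 × 184 × 2.7 / (1.43×10⁻⁵) = 1.07×10^7
Since 1.07×10^7 > 2×10^6, the flow is turbulent.

Re = 1.07×10^7 (turbulent)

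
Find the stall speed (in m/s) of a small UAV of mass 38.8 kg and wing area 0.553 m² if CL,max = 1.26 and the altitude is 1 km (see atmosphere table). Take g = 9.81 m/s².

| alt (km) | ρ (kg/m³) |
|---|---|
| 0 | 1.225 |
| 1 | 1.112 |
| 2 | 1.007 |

V_stall = 31.3 m/s

At 1 km, from the table: ρ = 1.112 kg/m³.
At stall, lift equals weight: L = W = m·g = 38.8 × 9.81 = 380.6 N.
V_stall = √(2W/(ρ·S·CL,max)) = √(2 × 380.6 / (1.112 × 0.553 × 1.26))
V_stall = √982.5 = 31.3 m/s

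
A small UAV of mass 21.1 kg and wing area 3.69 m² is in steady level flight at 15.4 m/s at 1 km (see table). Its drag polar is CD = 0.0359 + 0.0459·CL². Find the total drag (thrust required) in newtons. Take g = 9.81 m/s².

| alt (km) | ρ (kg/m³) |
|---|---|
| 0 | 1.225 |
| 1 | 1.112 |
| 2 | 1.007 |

D = 21.5 N

At 1 km, from the table: ρ = 1.112 kg/m³.
Weight W = mg = 21.1 × 9.81 = 206.99 N; in level flight L = W.
q = ½ρv² = ½ × 1.112 × 15.4² = 131.9 Pa.
Required CL = L/(qS) = 206.99/(131.9·3.69) = 0.4254.
CD = 0.0359 + 0.0459 × 0.4254² = 0.04421.
D = q·S·CD = 131.9 × 3.69 × 0.04421 = 21.51 N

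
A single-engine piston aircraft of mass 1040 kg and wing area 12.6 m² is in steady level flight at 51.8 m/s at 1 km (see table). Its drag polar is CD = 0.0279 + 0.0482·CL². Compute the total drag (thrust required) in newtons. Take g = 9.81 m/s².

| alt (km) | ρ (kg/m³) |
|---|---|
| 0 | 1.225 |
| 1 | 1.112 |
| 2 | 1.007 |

D = 791 N

At 1 km, from the table: ρ = 1.112 kg/m³.
Level flight ⇒ L = W = m·g = 1040 × 9.81 = 10202 N.
q = ½ρv² = ½ × 1.112 × 51.8² = 1492 Pa.
CL = 2W/(ρv²S) = 2×10202/(1.112×51.8²×12.6) = 0.5427.
CD = 0.0279 + 0.0482 × 0.5427² = 0.0421.
D = q·S·CD = 1492 × 12.6 × 0.0421 = 791.4 N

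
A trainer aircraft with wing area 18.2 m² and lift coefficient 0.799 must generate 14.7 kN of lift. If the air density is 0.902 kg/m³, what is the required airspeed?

v = 47.3 m/s

L = ½ρv²S·CL ⇒ v = √(2L/(ρ·S·CL))
v = √(2 × 14700 / (0.902 × 18.2 × 0.799)) = √2241 = 47.3 m/s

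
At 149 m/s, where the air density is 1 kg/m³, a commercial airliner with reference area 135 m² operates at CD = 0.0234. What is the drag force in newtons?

D = 35100 N

Dynamic pressure q = ½ρv² = ½ × 1 × 149² = 11100 Pa.
D = q·S·CD = 11100 × 135 × 0.0234 = 35100 N ≈ 35.1 kN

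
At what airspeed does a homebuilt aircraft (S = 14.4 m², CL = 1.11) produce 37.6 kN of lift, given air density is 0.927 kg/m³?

v = 71.2 m/s

L = ½ρv²S·CL ⇒ v = √(2L/(ρ·S·CL))
v = √(2 × 37600 / (0.927 × 14.4 × 1.11)) = √5075 = 71.2 m/s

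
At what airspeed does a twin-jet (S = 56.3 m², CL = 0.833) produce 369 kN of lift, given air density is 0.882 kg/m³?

v = 134 m/s

L = ½ρv²S·CL ⇒ v = √(2L/(ρ·S·CL))
v = √(2 × 3.69×10^5 / (0.882 × 56.3 × 0.833)) = √17840 = 134 m/s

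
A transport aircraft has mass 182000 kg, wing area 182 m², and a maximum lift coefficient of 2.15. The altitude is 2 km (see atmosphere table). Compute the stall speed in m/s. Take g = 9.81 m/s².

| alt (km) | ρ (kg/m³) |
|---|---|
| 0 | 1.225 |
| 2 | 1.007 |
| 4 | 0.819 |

V_stall = 95.2 m/s

At 2 km, from the table: ρ = 1.007 kg/m³.
Stall occurs when L = W at CL,max. W = mg = 182000 × 9.81 = 1.785×10^6 N.
V_stall = √(2W/(ρ·S·CL,max)) = √(2 × 1.785×10^6 / (1.007 × 182 × 2.15))
V_stall = √9062 = 95.2 m/s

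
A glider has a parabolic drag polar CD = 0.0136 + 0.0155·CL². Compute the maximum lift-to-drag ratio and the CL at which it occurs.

For CD = CD0 + K·CL², (L/D)max occurs at CL* = √(CD0/K) and equals 1/(2√(K·CD0)).
(L/D)max = 1/(2√(0.0155 × 0.0136)) = 1/(2 × 0.01452) = 34.4
CL* = √(0.0136/0.0155) = 0.937

(L/D)max = 34.4, at CL = 0.937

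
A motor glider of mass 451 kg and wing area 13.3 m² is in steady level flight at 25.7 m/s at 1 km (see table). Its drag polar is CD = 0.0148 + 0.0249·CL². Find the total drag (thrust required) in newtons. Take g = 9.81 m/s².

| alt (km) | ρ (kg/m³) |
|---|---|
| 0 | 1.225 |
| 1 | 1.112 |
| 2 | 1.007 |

At 1 km, from the table: ρ = 1.112 kg/m³.
Weight W = mg = 451 × 9.81 = 4424.3 N; in level flight L = W.
Dynamic pressure q = 0.5 × 1.112 × 25.7² = 367.2 Pa.
CL = 2W/(ρv²S) = 2×4424.3/(1.112×25.7²×13.3) = 0.9058.
CD = 0.0148 + 0.0249 × 0.9058² = 0.03523.
D = q·S·CD = 367.2 × 13.3 × 0.03523 = 172.1 N

D = 172 N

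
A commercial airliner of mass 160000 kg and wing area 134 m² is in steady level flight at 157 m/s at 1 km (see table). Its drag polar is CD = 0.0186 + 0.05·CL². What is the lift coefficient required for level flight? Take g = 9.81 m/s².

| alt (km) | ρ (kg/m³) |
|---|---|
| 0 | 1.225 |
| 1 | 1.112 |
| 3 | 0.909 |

At 1 km, from the table: ρ = 1.112 kg/m³.
Level flight ⇒ L = W = m·g = 160000 × 9.81 = 1.5696×10^6 N.
Dynamic pressure q = 0.5 × 1.112 × 157² = 13700 Pa.
Required CL = L/(qS) = 1.5696×10^6/(13700·134) = 0.8547.

CL = 0.855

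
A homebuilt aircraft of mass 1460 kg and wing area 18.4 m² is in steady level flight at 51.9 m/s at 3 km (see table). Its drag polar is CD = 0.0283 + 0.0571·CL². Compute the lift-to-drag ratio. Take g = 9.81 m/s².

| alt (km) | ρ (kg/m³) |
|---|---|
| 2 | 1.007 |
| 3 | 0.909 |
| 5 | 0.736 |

L/D = 12.4

At 3 km, from the table: ρ = 0.909 kg/m³.
Level flight ⇒ L = W = m·g = 1460 × 9.81 = 14323 N.
q = ½ρv² = ½ × 0.909 × 51.9² = 1224 Pa.
CL = W/(q·S) = 14323 / (1224 × 18.4) = 0.6358.
CD = 0.0283 + 0.0571 × 0.6358² = 0.05138.
L/D = CL/CD = 0.6358 / 0.05138 = 12.4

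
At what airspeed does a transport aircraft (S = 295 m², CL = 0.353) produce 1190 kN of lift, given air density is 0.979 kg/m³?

v = 153 m/s

L = ½ρv²S·CL ⇒ v = √(2L/(ρ·S·CL))
v = √(2 × 1.19×10^6 / (0.979 × 295 × 0.353)) = √23350 = 153 m/s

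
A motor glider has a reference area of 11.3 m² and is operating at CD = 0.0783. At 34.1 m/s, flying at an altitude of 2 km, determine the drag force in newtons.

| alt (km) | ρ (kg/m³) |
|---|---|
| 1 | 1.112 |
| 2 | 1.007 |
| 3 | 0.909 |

D = 518 N

At 2 km, from the table: ρ = 1.007 kg/m³.
D = ½ρv²S·CD = ½ × 1.007 × 34.1² × 11.3 × 0.0783 = 518 N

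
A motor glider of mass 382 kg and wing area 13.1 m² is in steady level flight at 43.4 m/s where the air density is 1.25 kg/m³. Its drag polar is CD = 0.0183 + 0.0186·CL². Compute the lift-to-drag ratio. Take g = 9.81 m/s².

L/D = 12.5

Level flight ⇒ L = W = m·g = 382 × 9.81 = 3747.4 N.
q = ½ρv² = ½ × 1.25 × 43.4² = 1177 Pa.
CL = 2W/(ρv²S) = 2×3747.4/(1.25×43.4²×13.1) = 0.243.
CD = 0.0183 + 0.0186 × 0.243² = 0.0194.
L/D = CL/CD = 0.243 / 0.0194 = 12.5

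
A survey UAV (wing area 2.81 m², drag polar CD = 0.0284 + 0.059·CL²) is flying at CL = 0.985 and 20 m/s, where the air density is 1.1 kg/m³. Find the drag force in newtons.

CD = 0.0284 + 0.059 × 0.985² = 0.08564
D = ½ρv²S·CD = ½ × 1.1 × 20² × 2.81 × 0.08564 = 52.9 N

D = 52.9 N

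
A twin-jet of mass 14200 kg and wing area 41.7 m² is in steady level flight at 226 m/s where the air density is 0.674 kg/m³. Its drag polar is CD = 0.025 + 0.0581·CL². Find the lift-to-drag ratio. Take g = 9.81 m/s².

L/D = 7.14

Weight W = mg = 14200 × 9.81 = 1.393×10^5 N; in level flight L = W.
Dynamic pressure q = 0.5 × 0.674 × 226² = 17210 Pa.
CL = 2W/(ρv²S) = 2×1.393×10^5/(0.674×226²×41.7) = 0.1941.
CD = 0.025 + 0.0581 × 0.1941² = 0.02719.
L/D = CL/CD = 0.1941 / 0.02719 = 7.14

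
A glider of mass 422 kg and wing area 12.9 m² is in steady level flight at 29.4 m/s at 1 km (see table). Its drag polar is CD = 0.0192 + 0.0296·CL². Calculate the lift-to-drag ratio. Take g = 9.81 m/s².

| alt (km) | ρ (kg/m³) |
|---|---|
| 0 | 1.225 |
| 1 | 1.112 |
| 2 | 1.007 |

At 1 km, from the table: ρ = 1.112 kg/m³.
Weight W = mg = 422 × 9.81 = 4139.8 N; in level flight L = W.
Dynamic pressure q = 0.5 × 1.112 × 29.4² = 480.6 Pa.
Required CL = L/(qS) = 4139.8/(480.6·12.9) = 0.6678.
CD = 0.0192 + 0.0296 × 0.6678² = 0.0324.
L/D = CL/CD = 0.6678 / 0.0324 = 20.6

L/D = 20.6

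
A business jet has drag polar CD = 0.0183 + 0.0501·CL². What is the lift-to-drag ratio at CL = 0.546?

L/D = 16.4

CD = 0.0183 + 0.0501 × 0.546² = 0.03324
L/D = CL/CD = 0.546 / 0.03324 = 16.4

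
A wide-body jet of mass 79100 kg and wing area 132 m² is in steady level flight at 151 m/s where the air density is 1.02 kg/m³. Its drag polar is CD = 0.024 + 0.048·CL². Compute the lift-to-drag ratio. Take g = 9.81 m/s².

L/D = 13.9

Weight W = mg = 79100 × 9.81 = 7.7597×10^5 N; in level flight L = W.
q = ½ρv² = ½ × 1.02 × 151² = 11630 Pa.
Required CL = L/(qS) = 7.7597×10^5/(11630·132) = 0.5055.
CD = 0.024 + 0.048 × 0.5055² = 0.03627.
L/D = CL/CD = 0.5055 / 0.03627 = 13.9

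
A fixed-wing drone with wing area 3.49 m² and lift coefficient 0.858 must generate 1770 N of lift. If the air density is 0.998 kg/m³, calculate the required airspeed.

v = 34.4 m/s

L = ½ρv²S·CL ⇒ v = √(2L/(ρ·S·CL))
v = √(2 × 1770 / (0.998 × 3.49 × 0.858)) = √1185 = 34.4 m/s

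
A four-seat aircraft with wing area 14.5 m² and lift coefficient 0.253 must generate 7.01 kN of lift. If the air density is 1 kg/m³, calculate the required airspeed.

L = ½ρv²S·CL ⇒ v = √(2L/(ρ·S·CL))
v = √(2 × 7010 / (1 × 14.5 × 0.253)) = √3822 = 61.8 m/s

v = 61.8 m/s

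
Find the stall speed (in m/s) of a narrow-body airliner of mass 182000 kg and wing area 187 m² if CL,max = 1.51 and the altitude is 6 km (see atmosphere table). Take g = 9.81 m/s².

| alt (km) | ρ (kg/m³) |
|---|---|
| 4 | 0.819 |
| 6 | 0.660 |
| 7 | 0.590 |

V_stall = 138 m/s

At 6 km, from the table: ρ = 0.660 kg/m³.
Weight W = mg = 182000 × 9.81 = 1.785×10^6 N.
From L = ½ρV²S·CL,max = W: V_stall = √(2W/(ρSCL,max)) = √(2·1.785×10^6/(0.66·187·1.51))
V_stall = √19160 = 138 m/s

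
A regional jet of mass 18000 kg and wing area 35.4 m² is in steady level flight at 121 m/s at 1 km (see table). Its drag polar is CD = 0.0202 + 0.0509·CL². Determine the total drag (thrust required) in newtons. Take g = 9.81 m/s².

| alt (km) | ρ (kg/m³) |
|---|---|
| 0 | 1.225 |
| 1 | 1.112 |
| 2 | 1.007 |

D = 11300 N

At 1 km, from the table: ρ = 1.112 kg/m³.
Level flight ⇒ L = W = m·g = 18000 × 9.81 = 1.7658×10^5 N.
q = ½ρv² = ½ × 1.112 × 121² = 8140 Pa.
Required CL = L/(qS) = 1.7658×10^5/(8140·35.4) = 0.6128.
CD = 0.0202 + 0.0509 × 0.6128² = 0.03931.
D = q·S·CD = 8140 × 35.4 × 0.03931 = 11330 N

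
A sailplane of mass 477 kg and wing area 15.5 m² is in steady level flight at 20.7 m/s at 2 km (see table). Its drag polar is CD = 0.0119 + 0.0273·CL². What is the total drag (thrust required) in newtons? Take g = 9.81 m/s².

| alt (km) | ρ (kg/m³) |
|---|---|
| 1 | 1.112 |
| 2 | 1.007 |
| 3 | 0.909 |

At 2 km, from the table: ρ = 1.007 kg/m³.
Weight W = mg = 477 × 9.81 = 4679.4 N; in level flight L = W.
Dynamic pressure q = 0.5 × 1.007 × 20.7² = 215.7 Pa.
Required CL = L/(qS) = 4679.4/(215.7·15.5) = 1.399.
CD = 0.0119 + 0.0273 × 1.399² = 0.06536.
D = q·S·CD = 215.7 × 15.5 × 0.06536 = 218.6 N

D = 219 N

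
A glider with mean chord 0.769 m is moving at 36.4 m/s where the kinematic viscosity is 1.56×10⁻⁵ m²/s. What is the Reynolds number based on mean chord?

Re = v·c/ν = 36.4 × 0.769 / (1.56×10⁻⁵) = 1.79×10^6

Re = 1.79×10^6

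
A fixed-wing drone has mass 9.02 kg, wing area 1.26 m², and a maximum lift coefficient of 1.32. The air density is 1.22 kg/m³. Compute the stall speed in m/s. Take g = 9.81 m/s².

V_stall = 9.34 m/s

At stall, lift equals weight: L = W = m·g = 9.02 × 9.81 = 88.49 N.
From L = ½ρV²S·CL,max = W: V_stall = √(2W/(ρSCL,max)) = √(2·88.49/(1.22·1.26·1.32))
V_stall = √87.22 = 9.34 m/s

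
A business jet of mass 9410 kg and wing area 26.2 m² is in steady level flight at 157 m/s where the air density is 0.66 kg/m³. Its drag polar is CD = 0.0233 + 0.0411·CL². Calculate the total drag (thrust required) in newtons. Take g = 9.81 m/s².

Level flight ⇒ L = W = m·g = 9410 × 9.81 = 92312 N.
Dynamic pressure q = 0.5 × 0.66 × 157² = 8134 Pa.
Required CL = L/(qS) = 92312/(8134·26.2) = 0.4332.
CD = 0.0233 + 0.0411 × 0.4332² = 0.03101.
D = q·S·CD = 8134 × 26.2 × 0.03101 = 6609 N

D = 6610 N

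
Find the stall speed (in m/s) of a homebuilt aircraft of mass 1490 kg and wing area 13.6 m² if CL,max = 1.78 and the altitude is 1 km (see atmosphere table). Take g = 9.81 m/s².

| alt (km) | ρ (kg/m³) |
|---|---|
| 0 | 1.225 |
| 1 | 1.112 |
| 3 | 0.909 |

At 1 km, from the table: ρ = 1.112 kg/m³.
At stall, lift equals weight: L = W = m·g = 1490 × 9.81 = 14620 N.
V_stall = √(2W/(ρ·S·CL,max)) = √(2 × 14620 / (1.112 × 13.6 × 1.78))
V_stall = √1086 = 33 m/s

V_stall = 33 m/s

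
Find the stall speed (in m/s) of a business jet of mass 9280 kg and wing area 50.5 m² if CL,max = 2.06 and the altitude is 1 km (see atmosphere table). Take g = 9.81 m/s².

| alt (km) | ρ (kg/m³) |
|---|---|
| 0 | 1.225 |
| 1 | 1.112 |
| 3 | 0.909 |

V_stall = 39.7 m/s

At 1 km, from the table: ρ = 1.112 kg/m³.
Weight W = mg = 9280 × 9.81 = 91040 N.
From L = ½ρV²S·CL,max = W: V_stall = √(2W/(ρSCL,max)) = √(2·91040/(1.112·50.5·2.06))
V_stall = √1574 = 39.7 m/s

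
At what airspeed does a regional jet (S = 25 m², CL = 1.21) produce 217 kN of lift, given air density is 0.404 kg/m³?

L = ½ρv²S·CL ⇒ v = √(2L/(ρ·S·CL))
v = √(2 × 2.17×10^5 / (0.404 × 25 × 1.21)) = √35510 = 188 m/s

v = 188 m/s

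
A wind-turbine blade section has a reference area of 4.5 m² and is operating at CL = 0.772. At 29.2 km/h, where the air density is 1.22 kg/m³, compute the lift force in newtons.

Convert speed: v = 29.2 km/h ÷ 3.6 = 8.111 m/s.
L = ½ρv²S·CL = ½ × 1.22 × 8.111² × 4.5 × 0.772 = 139 N

L = 139 N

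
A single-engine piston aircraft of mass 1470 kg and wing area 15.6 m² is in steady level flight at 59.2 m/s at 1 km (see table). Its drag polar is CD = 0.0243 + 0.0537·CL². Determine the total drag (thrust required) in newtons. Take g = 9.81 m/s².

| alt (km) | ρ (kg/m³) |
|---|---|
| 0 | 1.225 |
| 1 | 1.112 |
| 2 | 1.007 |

D = 1110 N

At 1 km, from the table: ρ = 1.112 kg/m³.
Level flight ⇒ L = W = m·g = 1470 × 9.81 = 14421 N.
q = ½ρv² = ½ × 1.112 × 59.2² = 1949 Pa.
Required CL = L/(qS) = 14421/(1949·15.6) = 0.4744.
CD = 0.0243 + 0.0537 × 0.4744² = 0.03639.
D = q·S·CD = 1949 × 15.6 × 0.03639 = 1106 N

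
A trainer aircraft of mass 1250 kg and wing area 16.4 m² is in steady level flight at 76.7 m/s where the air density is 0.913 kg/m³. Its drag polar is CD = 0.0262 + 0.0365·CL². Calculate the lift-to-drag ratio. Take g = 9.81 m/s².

Level flight ⇒ L = W = m·g = 1250 × 9.81 = 12262 N.
q = ½ρv² = ½ × 0.913 × 76.7² = 2686 Pa.
Required CL = L/(qS) = 12262/(2686·16.4) = 0.2784.
CD = 0.0262 + 0.0365 × 0.2784² = 0.02903.
L/D = CL/CD = 0.2784 / 0.02903 = 9.59

L/D = 9.59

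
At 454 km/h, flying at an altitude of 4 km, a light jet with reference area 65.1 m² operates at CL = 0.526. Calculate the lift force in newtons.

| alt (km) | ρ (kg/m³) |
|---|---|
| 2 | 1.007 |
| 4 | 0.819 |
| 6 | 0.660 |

L = 2.23×10^5 N

At 4 km, from the table: ρ = 0.819 kg/m³.
Convert speed: v = 454 km/h ÷ 3.6 = 126.1 m/s.
Dynamic pressure q = ½ρv² = ½ × 0.819 × 126.1² = 6513 Pa.
L = q·S·CL = 6513 × 65.1 × 0.526 = 2.23×10^5 N ≈ 223 kN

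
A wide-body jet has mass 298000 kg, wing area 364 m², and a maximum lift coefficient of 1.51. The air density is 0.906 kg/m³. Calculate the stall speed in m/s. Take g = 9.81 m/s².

V_stall = 108 m/s

Stall occurs when L = W at CL,max. W = mg = 298000 × 9.81 = 2.923×10^6 N.
From L = ½ρV²S·CL,max = W: V_stall = √(2W/(ρSCL,max)) = √(2·2.923×10^6/(0.906·364·1.51))
V_stall = √11740 = 108 m/s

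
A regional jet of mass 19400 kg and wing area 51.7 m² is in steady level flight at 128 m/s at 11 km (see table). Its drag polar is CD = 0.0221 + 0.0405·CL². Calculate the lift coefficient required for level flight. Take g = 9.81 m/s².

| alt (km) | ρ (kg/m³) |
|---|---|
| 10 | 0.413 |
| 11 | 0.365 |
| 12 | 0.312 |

CL = 1.23

At 11 km, from the table: ρ = 0.365 kg/m³.
In steady level flight, lift balances weight: W = mg = 19400 × 9.81 = 1.9031×10^5 N.
Dynamic pressure q = 0.5 × 0.365 × 128² = 2990 Pa.
CL = 2W/(ρv²S) = 2×1.9031×10^5/(0.365×128²×51.7) = 1.231.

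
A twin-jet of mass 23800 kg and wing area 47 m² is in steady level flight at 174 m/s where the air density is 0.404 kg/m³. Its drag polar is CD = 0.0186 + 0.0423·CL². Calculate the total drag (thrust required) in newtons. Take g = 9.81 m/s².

D = 13400 N

Level flight ⇒ L = W = m·g = 23800 × 9.81 = 2.3348×10^5 N.
Dynamic pressure q = 0.5 × 0.404 × 174² = 6116 Pa.
CL = W/(q·S) = 2.3348×10^5 / (6116 × 47) = 0.8123.
CD = 0.0186 + 0.0423 × 0.8123² = 0.04651.
D = q·S·CD = 6116 × 47 × 0.04651 = 13370 N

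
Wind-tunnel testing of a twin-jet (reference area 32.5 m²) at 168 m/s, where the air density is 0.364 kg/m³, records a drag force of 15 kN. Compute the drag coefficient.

From D = ½ρv²S·CD, rearranging gives CD = 2D/(ρv²S).
CD = 2 × 15000 / (0.364 × 168² × 32.5) = 0.0898

CD = 0.0898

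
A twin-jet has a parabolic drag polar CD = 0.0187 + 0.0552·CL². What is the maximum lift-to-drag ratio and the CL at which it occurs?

(L/D)max = 15.6, at CL = 0.582

For CD = CD0 + K·CL², (L/D)max occurs at CL* = √(CD0/K) and equals 1/(2√(K·CD0)).
(L/D)max = 1/(2√(0.0552 × 0.0187)) = 1/(2 × 0.03213) = 15.6
CL* = √(0.0187/0.0552) = 0.582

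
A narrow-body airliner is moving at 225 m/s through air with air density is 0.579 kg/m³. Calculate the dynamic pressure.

q = 14700 Pa

q = ½ρv² = ½ × 0.579 × 225² = 14700 Pa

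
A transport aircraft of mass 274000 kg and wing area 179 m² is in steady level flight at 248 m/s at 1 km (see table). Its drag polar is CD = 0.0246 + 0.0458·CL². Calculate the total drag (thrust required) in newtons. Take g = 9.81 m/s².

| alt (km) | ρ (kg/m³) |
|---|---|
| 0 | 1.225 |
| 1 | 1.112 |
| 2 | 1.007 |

D = 2.05×10^5 N

At 1 km, from the table: ρ = 1.112 kg/m³.
In steady level flight, lift balances weight: W = mg = 274000 × 9.81 = 2.6879×10^6 N.
q = ½ρv² = ½ × 1.112 × 248² = 34200 Pa.
Required CL = L/(qS) = 2.6879×10^6/(34200·179) = 0.4391.
CD = 0.0246 + 0.0458 × 0.4391² = 0.03343.
D = q·S·CD = 34200 × 179 × 0.03343 = 2.046×10^5 N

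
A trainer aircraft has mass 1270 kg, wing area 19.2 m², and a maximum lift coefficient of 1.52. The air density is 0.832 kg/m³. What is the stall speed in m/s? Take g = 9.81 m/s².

V_stall = 32 m/s

At stall, lift equals weight: L = W = m·g = 1270 × 9.81 = 12460 N.
From L = ½ρV²S·CL,max = W: V_stall = √(2W/(ρSCL,max)) = √(2·12460/(0.832·19.2·1.52))
V_stall = √1026 = 32 m/s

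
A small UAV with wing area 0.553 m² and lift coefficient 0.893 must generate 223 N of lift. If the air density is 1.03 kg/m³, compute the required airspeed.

v = 29.6 m/s

L = ½ρv²S·CL ⇒ v = √(2L/(ρ·S·CL))
v = √(2 × 223 / (1.03 × 0.553 × 0.893)) = √876.8 = 29.6 m/s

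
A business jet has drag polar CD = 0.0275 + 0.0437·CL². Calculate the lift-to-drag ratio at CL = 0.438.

CD = 0.0275 + 0.0437 × 0.438² = 0.03588
L/D = CL/CD = 0.438 / 0.03588 = 12.2

L/D = 12.2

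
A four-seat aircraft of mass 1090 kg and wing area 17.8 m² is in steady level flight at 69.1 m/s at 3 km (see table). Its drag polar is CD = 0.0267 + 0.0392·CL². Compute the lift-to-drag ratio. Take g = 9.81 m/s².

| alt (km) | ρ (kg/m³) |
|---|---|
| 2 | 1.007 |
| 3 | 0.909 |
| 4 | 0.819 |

At 3 km, from the table: ρ = 0.909 kg/m³.
Level flight ⇒ L = W = m·g = 1090 × 9.81 = 10693 N.
q = ½ρv² = ½ × 0.909 × 69.1² = 2170 Pa.
Required CL = L/(qS) = 10693/(2170·17.8) = 0.2768.
CD = 0.0267 + 0.0392 × 0.2768² = 0.0297.
L/D = CL/CD = 0.2768 / 0.0297 = 9.32

L/D = 9.32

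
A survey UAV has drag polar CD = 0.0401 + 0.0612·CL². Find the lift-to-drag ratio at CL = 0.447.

L/D = 8.54

CD = 0.0401 + 0.0612 × 0.447² = 0.05233
L/D = CL/CD = 0.447 / 0.05233 = 8.54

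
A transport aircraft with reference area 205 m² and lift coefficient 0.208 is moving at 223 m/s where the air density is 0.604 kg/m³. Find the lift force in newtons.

Dynamic pressure q = ½ρv² = ½ × 0.604 × 223² = 15020 Pa.
L = q·S·CL = 15020 × 205 × 0.208 = 6.4×10^5 N ≈ 640 kN

L = 6.4×10^5 N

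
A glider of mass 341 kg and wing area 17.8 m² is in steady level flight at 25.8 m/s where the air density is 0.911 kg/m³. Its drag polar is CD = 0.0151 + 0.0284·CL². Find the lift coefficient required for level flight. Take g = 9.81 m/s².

CL = 0.62

Weight W = mg = 341 × 9.81 = 3345.2 N; in level flight L = W.
q = ½ρv² = ½ × 0.911 × 25.8² = 303.2 Pa.
CL = 2W/(ρv²S) = 2×3345.2/(0.911×25.8²×17.8) = 0.6198.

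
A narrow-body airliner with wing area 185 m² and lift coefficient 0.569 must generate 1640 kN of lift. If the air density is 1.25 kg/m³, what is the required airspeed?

v = 158 m/s

L = ½ρv²S·CL ⇒ v = √(2L/(ρ·S·CL))
v = √(2 × 1.64×10^6 / (1.25 × 185 × 0.569)) = √24930 = 158 m/s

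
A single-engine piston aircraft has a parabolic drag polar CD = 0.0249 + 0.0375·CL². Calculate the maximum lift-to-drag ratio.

For CD = CD0 + K·CL², (L/D)max occurs at CL* = √(CD0/K) and equals 1/(2√(K·CD0)).
(L/D)max = 1/(2√(0.0375 × 0.0249)) = 1/(2 × 0.03056) = 16.4

(L/D)max = 16.4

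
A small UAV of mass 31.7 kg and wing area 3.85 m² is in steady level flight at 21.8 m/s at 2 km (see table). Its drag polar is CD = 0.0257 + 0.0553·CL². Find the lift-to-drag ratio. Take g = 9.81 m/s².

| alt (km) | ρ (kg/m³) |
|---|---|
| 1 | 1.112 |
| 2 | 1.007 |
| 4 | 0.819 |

At 2 km, from the table: ρ = 1.007 kg/m³.
Level flight ⇒ L = W = m·g = 31.7 × 9.81 = 310.98 N.
Dynamic pressure q = 0.5 × 1.007 × 21.8² = 239.3 Pa.
CL = 2W/(ρv²S) = 2×310.98/(1.007×21.8²×3.85) = 0.3376.
CD = 0.0257 + 0.0553 × 0.3376² = 0.032.
L/D = CL/CD = 0.3376 / 0.032 = 10.5

L/D = 10.5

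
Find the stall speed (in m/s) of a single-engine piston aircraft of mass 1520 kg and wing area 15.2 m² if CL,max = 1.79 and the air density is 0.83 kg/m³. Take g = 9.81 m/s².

V_stall = 36.3 m/s

Stall occurs when L = W at CL,max. W = mg = 1520 × 9.81 = 14910 N.
V_stall = √(2W/(ρ·S·CL,max)) = √(2 × 14910 / (0.83 × 15.2 × 1.79))
V_stall = √1321 = 36.3 m/s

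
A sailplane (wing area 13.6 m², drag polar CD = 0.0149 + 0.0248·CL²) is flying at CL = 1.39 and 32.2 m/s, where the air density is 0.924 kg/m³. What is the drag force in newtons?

CD = 0.0149 + 0.0248 × 1.39² = 0.06282
D = ½ρv²S·CD = ½ × 0.924 × 32.2² × 13.6 × 0.06282 = 409 N

D = 409 N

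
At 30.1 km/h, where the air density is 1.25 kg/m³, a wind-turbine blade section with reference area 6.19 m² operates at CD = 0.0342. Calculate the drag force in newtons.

D = 9.25 N

Convert speed: v = 30.1 km/h ÷ 3.6 = 8.361 m/s.
D = ½ρv²S·CD = ½ × 1.25 × 8.361² × 6.19 × 0.0342 = 9.25 N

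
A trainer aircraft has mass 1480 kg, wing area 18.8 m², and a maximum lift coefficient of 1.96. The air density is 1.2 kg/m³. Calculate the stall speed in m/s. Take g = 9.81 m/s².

Weight W = mg = 1480 × 9.81 = 14520 N.
V_stall = √(2W/(ρ·S·CL,max)) = √(2 × 14520 / (1.2 × 18.8 × 1.96))
V_stall = √656.7 = 25.6 m/s

V_stall = 25.6 m/s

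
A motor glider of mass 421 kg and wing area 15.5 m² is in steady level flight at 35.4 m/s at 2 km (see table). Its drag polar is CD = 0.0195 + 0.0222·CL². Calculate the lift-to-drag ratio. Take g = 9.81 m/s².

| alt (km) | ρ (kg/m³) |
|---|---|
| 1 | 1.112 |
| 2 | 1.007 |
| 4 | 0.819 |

At 2 km, from the table: ρ = 1.007 kg/m³.
Level flight ⇒ L = W = m·g = 421 × 9.81 = 4130 N.
Dynamic pressure q = 0.5 × 1.007 × 35.4² = 631 Pa.
CL = W/(q·S) = 4130 / (631 × 15.5) = 0.4223.
CD = 0.0195 + 0.0222 × 0.4223² = 0.02346.
L/D = CL/CD = 0.4223 / 0.02346 = 18

L/D = 18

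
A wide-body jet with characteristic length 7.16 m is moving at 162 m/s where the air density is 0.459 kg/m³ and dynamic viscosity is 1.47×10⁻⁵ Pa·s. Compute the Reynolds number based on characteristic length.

Re = ρ·v·c/μ = 0.459 × 162 × 7.16 / (1.47×10⁻⁵) = 3.62×10^7

Re = 3.62×10^7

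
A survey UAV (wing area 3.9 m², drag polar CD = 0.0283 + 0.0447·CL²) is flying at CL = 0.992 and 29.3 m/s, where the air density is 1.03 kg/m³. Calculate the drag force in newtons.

CD = 0.0283 + 0.0447 × 0.992² = 0.07229
D = ½ρv²S·CD = ½ × 1.03 × 29.3² × 3.9 × 0.07229 = 125 N

D = 125 N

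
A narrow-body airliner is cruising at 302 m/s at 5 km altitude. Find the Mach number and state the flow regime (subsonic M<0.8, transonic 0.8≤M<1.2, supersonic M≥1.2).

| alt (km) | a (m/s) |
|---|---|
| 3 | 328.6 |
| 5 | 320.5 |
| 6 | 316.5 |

At 5 km, from the table: a = 320.5 m/s.
M = v/a = 302 / 320.5 = 0.942
M = 0.942 → transonic.

M = 0.942 (transonic)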